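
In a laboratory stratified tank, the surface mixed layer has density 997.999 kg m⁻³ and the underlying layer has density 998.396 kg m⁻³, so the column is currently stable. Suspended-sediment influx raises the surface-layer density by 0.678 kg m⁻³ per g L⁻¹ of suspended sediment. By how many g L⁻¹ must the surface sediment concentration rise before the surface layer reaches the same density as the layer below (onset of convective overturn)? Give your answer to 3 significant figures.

Density deficit of the surface layer: 998.396 − 997.999 = 0.397 kg m⁻³.
Required change = 0.397 / 0.678 = 0.586 g L⁻¹.

0.586 g L⁻¹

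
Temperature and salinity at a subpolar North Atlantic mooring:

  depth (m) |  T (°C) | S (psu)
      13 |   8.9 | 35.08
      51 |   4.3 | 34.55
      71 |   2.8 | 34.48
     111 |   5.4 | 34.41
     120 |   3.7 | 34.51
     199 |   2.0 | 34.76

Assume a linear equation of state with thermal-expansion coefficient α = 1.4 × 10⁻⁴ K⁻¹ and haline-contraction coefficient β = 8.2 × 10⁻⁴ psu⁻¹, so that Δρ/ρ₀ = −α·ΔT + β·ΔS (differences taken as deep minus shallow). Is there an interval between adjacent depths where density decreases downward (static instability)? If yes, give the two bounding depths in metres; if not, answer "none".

Evaluate Δρ/ρ₀ = −αΔT + βΔS across each adjacent pair:
  13–51 m: −αΔT+βΔS = −(1.4 × 10⁻⁴)(-4.6)+(8.2 × 10⁻⁴)(-0.53) = 2.1 × 10⁻⁴ → stable
  51–71 m: −αΔT+βΔS = −(1.4 × 10⁻⁴)(-1.5)+(8.2 × 10⁻⁴)(-0.07) = 1.5 × 10⁻⁴ → stable
  71–111 m: −αΔT+βΔS = −(1.4 × 10⁻⁴)(+2.6)+(8.2 × 10⁻⁴)(-0.07) = -4.2 × 10⁻⁴ → UNSTABLE
  111–120 m: −αΔT+βΔS = −(1.4 × 10⁻⁴)(-1.7)+(8.2 × 10⁻⁴)(+0.10) = 3.2 × 10⁻⁴ → stable
  120–199 m: −αΔT+βΔS = −(1.4 × 10⁻⁴)(-1.7)+(8.2 × 10⁻⁴)(+0.25) = 4.4 × 10⁻⁴ → stable
The 71–111 m interval has Δρ < 0: lighter water underlies denser water.

71–111 m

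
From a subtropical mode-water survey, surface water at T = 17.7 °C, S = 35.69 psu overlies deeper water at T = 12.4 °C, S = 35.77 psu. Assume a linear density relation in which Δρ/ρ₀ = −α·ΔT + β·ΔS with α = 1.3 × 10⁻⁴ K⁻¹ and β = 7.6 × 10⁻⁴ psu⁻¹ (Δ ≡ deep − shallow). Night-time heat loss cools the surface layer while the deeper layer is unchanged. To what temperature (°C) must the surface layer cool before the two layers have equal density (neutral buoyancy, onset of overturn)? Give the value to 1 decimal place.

Neutral buoyancy requires Δρ = 0, i.e. −α(T_deep − T_surf′) + β(S_deep − S_surf) = 0.
T_surf′ = T_deep − (β/α)·ΔS = 12.4 − (7.6 × 10⁻⁴/1.3 × 10⁻⁴)·(+0.08) = 11.932 °C.
Cooling required: 17.7 − (11.932) = 5.768 °C.

11.9 °C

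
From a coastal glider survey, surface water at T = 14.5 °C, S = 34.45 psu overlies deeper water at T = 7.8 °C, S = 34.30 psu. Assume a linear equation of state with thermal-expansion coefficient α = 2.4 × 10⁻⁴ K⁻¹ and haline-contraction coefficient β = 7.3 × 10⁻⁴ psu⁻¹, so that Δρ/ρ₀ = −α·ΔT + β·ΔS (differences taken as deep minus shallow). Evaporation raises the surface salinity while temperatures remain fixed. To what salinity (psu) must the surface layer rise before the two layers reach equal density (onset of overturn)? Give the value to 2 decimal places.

Neutral buoyancy requires −α(T_deep − T_surf) + β(S_deep − S_surf′) = 0.
S_surf′ = S_deep − (α/β)·ΔT = 34.30 − (2.4 × 10⁻⁴/7.3 × 10⁻⁴)·(-6.7) = 36.5027 psu.
Increase required: 36.5027 − 34.45 = 2.0527 psu.

36.50 psu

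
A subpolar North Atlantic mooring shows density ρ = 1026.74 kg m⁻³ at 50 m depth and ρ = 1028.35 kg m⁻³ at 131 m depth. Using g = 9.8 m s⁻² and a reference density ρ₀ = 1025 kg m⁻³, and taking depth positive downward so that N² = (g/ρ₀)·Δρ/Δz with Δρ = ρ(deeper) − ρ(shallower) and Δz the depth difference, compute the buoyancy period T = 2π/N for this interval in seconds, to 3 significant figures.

Δρ = 1028.35 − 1026.74 = 1.61 kg m⁻³ over Δz = 131 − 50 = 81 m.
N² = (9.8/1025) × (1.61/81) = 1.9004 × 10⁻⁴ s⁻².
N = √(1.9004 × 10⁻⁴) = 0.013785 rad s⁻¹, so T = 2π/N = 455.80 s ≈ 456 s.

456 s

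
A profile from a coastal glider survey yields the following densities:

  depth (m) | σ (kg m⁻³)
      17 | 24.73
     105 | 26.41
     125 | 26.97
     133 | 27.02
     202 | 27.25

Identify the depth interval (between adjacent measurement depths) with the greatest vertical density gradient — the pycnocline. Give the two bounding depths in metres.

Compute the density gradient over each adjacent pair:
  17–105 m: Δρ/Δz = 1.68/88 = 0.019 kg m⁻⁴
  105–125 m: Δρ/Δz = 0.56/20 = 0.028 kg m⁻⁴
  125–133 m: Δρ/Δz = 0.05/8 = 6.3 × 10⁻³ kg m⁻⁴
  133–202 m: Δρ/Δz = 0.23/69 = 3.3 × 10⁻³ kg m⁻⁴
The largest gradient is in the 105–125 m interval — the pycnocline.

105–125 m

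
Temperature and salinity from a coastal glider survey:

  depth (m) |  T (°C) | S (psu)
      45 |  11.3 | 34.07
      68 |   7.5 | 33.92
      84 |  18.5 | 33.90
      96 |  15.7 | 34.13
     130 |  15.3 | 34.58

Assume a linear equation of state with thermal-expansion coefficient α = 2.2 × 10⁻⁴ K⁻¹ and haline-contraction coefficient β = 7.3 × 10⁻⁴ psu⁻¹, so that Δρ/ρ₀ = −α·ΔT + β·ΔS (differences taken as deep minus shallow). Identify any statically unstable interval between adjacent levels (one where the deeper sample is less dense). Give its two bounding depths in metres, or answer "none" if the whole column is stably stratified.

68–84 m

Evaluate Δρ/ρ₀ = −αΔT + βΔS across each adjacent pair:
  45–68 m: −αΔT+βΔS = −(2.2 × 10⁻⁴)(-3.8)+(7.3 × 10⁻⁴)(-0.15) = 7.3 × 10⁻⁴ → stable
  68–84 m: −αΔT+βΔS = −(2.2 × 10⁻⁴)(+11.0)+(7.3 × 10⁻⁴)(-0.02) = -2.4 × 10⁻³ → UNSTABLE
  84–96 m: −αΔT+βΔS = −(2.2 × 10⁻⁴)(-2.8)+(7.3 × 10⁻⁴)(+0.23) = 7.8 × 10⁻⁴ → stable
  96–130 m: −αΔT+βΔS = −(2.2 × 10⁻⁴)(-0.4)+(7.3 × 10⁻⁴)(+0.45) = 4.2 × 10⁻⁴ → stable
The 68–84 m interval has Δρ < 0: lighter water underlies denser water.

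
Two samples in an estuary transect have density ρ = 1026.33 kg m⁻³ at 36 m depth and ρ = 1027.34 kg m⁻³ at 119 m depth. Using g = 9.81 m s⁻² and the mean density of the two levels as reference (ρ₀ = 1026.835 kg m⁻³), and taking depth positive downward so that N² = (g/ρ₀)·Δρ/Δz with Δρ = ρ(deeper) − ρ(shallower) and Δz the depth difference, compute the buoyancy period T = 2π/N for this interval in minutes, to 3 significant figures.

9.71 min

Δρ = 1027.34 − 1026.33 = 1.01 kg m⁻³ over Δz = 119 − 36 = 83 m.
N² = (9.81/1026.835) × (1.01/83) = 1.1625 × 10⁻⁴ s⁻².
N = √(1.1625 × 10⁻⁴) = 0.010782 rad s⁻¹, so T = 2π/N = 582.75 s = 9.7125 min ≈ 9.71 min.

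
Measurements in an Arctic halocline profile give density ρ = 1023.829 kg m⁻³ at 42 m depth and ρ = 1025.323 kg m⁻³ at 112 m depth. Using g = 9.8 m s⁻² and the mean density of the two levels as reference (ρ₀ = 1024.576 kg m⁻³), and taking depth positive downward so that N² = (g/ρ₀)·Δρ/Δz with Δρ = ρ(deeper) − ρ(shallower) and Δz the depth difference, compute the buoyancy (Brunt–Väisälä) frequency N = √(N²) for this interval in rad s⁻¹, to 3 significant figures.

0.0143 rad s⁻¹

Δρ = 1025.323 − 1023.829 = 1.494 kg m⁻³ over Δz = 112 − 42 = 70 m.
N² = (9.8/1024.576) × (1.494/70) = 2.0414 × 10⁻⁴ s⁻².
N = √(2.0414 × 10⁻⁴) = 0.014288 rad s⁻¹ ≈ 0.0143 rad s⁻¹.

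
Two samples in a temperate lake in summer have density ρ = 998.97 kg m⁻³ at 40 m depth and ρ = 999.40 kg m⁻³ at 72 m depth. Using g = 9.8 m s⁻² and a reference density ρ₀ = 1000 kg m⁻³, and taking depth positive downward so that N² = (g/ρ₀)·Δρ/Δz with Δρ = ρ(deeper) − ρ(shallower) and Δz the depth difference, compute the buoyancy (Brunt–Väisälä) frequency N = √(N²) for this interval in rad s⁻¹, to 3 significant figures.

Δρ = 999.40 − 998.97 = 0.43 kg m⁻³ over Δz = 72 − 40 = 32 m.
N² = (9.8/1000) × (0.43/32) = 1.3169 × 10⁻⁴ s⁻².
N = √(1.3169 × 10⁻⁴) = 0.011476 rad s⁻¹ ≈ 0.0115 rad s⁻¹.

0.0115 rad s⁻¹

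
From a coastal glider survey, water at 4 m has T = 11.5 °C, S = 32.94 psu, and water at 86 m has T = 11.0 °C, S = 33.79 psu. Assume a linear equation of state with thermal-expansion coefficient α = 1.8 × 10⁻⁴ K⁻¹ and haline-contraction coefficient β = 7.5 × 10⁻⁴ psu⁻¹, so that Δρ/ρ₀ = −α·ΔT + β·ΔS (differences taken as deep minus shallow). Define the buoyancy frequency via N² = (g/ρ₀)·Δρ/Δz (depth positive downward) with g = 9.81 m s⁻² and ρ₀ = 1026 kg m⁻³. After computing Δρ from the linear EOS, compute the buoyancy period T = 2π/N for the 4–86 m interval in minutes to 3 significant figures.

ΔT = -0.5 K, ΔS = +0.85 psu (deep − shallow).
Δρ/ρ₀ = −αΔT + βΔS = 9.00 × 10⁻⁵ + 6.375 × 10⁻⁴ = 7.275 × 10⁻⁴, so Δρ ≈ 0.7464 kg m⁻³.
N² = (g/ρ₀)·Δρ/Δz = g·(Δρ/ρ₀)/Δz = 9.81 × 7.275 × 10⁻⁴ / 82 = 8.7034 × 10⁻⁵ s⁻².
N = √(8.7034 × 10⁻⁵) = 9.3292 × 10⁻³ rad s⁻¹ → T = 2π/N = 673.50 s = 11.225 min ≈ 11.2 min.

11.2 min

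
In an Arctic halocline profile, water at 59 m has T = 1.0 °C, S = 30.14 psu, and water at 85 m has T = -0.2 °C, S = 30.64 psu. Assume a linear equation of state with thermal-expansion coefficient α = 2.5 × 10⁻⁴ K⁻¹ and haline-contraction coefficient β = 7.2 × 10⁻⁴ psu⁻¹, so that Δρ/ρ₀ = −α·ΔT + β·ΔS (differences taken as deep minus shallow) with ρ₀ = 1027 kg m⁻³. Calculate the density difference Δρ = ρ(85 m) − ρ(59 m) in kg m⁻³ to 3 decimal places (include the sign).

ΔT = -1.2 K, ΔS = +0.50 psu (deep − shallow).
Δρ/ρ₀ = −(2.5 × 10⁻⁴)(-1.2) + (7.2 × 10⁻⁴)(+0.50) = 6.60 × 10⁻⁴.
Δρ = 1027 × (6.60 × 10⁻⁴) = +0.678 kg m⁻³.
Positive Δρ: denser below, stable.

+0.678 kg m⁻³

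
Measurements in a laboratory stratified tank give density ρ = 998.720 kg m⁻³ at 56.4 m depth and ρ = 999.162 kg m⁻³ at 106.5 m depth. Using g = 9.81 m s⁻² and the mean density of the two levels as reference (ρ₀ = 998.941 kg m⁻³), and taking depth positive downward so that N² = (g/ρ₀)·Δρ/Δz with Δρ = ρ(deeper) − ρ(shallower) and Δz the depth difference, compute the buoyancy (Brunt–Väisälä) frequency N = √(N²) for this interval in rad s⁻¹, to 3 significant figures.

9.31 × 10⁻³ rad s⁻¹

Δρ = 999.162 − 998.720 = 0.442 kg m⁻³ over Δz = 106.5 − 56.4 = 50.1 m.
N² = (9.81/998.941) × (0.442/50.1) = 8.6639 × 10⁻⁵ s⁻².
N = √(8.6639 × 10⁻⁵) = 9.3080 × 10⁻³ rad s⁻¹ ≈ 9.31 × 10⁻³ rad s⁻¹.
N² > 0, so the interval is statically stable.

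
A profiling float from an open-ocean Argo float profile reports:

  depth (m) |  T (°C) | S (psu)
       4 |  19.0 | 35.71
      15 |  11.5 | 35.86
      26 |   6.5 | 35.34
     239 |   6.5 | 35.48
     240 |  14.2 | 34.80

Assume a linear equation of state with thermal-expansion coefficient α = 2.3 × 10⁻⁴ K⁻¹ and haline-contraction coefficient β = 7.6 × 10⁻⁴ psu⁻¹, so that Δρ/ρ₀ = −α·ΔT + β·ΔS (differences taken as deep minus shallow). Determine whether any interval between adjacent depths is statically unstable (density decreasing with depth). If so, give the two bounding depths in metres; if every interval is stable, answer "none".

239–240 m

Evaluate Δρ/ρ₀ = −αΔT + βΔS across each adjacent pair:
  4–15 m: −αΔT+βΔS = −(2.3 × 10⁻⁴)(-7.5)+(7.6 × 10⁻⁴)(+0.15) = 1.8 × 10⁻³ → stable
  15–26 m: −αΔT+βΔS = −(2.3 × 10⁻⁴)(-5.0)+(7.6 × 10⁻⁴)(-0.52) = 7.5 × 10⁻⁴ → stable
  26–239 m: −αΔT+βΔS = −(2.3 × 10⁻⁴)(+0.0)+(7.6 × 10⁻⁴)(+0.14) = 1.1 × 10⁻⁴ → stable
  239–240 m: −αΔT+βΔS = −(2.3 × 10⁻⁴)(+7.7)+(7.6 × 10⁻⁴)(-0.68) = -2.3 × 10⁻³ → UNSTABLE
The 239–240 m interval has Δρ < 0: lighter water underlies denser water.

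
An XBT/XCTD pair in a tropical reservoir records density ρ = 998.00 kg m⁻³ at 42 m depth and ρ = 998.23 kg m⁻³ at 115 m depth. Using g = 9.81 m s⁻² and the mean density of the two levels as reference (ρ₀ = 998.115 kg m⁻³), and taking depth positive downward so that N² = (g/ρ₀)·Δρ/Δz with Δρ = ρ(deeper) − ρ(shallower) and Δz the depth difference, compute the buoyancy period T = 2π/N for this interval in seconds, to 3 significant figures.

Δρ = 998.23 − 998.00 = 0.23 kg m⁻³ over Δz = 115 − 42 = 73 m.
N² = (9.81/998.115) × (0.23/73) = 3.0967 × 10⁻⁵ s⁻².
N = √(3.0967 × 10⁻⁵) = 5.5648 × 10⁻³ rad s⁻¹, so T = 2π/N = 1.1291 × 10³ s ≈ 1.13 × 10³ s.

1.13 × 10³ s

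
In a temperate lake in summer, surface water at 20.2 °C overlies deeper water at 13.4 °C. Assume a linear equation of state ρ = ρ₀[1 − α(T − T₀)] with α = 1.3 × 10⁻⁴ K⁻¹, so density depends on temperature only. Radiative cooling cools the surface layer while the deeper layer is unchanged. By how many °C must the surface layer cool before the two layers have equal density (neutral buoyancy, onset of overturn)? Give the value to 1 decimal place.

With temperature the only control, equal density requires T_surf′ = T_deep.
T_surf′ = 13.4 °C.
Cooling required: 20.2 − 13.4 = 6.8 °C.

6.8 °C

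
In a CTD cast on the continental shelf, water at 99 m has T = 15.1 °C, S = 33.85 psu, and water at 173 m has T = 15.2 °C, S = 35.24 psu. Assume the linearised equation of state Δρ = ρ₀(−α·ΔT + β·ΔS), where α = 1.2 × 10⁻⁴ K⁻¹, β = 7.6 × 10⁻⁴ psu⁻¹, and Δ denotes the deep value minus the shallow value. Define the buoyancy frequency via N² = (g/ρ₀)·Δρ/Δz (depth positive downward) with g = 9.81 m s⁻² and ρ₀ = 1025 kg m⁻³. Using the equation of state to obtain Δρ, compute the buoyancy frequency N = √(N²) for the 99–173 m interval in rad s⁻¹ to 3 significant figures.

ΔT = +0.1 K, ΔS = +1.39 psu (deep − shallow).
Δρ/ρ₀ = −αΔT + βΔS = -1.20 × 10⁻⁵ + 1.0564 × 10⁻³ = 1.0444 × 10⁻³, so Δρ ≈ 1.071 kg m⁻³.
N² = (g/ρ₀)·Δρ/Δz = g·(Δρ/ρ₀)/Δz = 9.81 × 1.0444 × 10⁻³ / 74 = 1.3845 × 10⁻⁴ s⁻².
N = √(1.3845 × 10⁻⁴) = 0.011766 rad s⁻¹ ≈ 0.0118 rad s⁻¹.

0.0118 rad s⁻¹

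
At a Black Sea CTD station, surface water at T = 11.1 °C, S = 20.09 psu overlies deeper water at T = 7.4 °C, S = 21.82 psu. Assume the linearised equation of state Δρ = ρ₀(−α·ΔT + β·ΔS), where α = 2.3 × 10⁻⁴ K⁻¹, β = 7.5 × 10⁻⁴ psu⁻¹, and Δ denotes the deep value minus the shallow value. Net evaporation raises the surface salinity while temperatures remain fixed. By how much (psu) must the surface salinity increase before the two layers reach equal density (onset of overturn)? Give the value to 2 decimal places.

2.86 psu

Neutral buoyancy requires −α(T_deep − T_surf) + β(S_deep − S_surf′) = 0.
S_surf′ = S_deep − (α/β)·ΔT = 21.82 − (2.3 × 10⁻⁴/7.5 × 10⁻⁴)·(-3.7) = 22.9547 psu.
Increase required: 22.9547 − 20.09 = 2.8647 psu.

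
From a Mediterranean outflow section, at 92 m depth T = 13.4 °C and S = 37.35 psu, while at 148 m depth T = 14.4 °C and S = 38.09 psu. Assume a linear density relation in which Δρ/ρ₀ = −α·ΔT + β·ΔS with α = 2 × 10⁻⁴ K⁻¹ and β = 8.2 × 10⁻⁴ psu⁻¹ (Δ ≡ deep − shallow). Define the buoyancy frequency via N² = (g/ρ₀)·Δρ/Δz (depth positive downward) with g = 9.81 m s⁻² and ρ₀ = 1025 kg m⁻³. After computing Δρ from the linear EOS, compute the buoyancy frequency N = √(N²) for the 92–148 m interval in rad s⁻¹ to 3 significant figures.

ΔT = +1.0 K, ΔS = +0.74 psu (deep − shallow).
Δρ/ρ₀ = −αΔT + βΔS = -2.00 × 10⁻⁴ + 6.068 × 10⁻⁴ = 4.068 × 10⁻⁴, so Δρ ≈ 0.4170 kg m⁻³.
N² = (g/ρ₀)·Δρ/Δz = g·(Δρ/ρ₀)/Δz = 9.81 × 4.068 × 10⁻⁴ / 56 = 7.1263 × 10⁻⁵ s⁻².
N = √(7.1263 × 10⁻⁵) = 8.4417 × 10⁻³ rad s⁻¹ ≈ 8.44 × 10⁻³ rad s⁻¹.

8.44 × 10⁻³ rad s⁻¹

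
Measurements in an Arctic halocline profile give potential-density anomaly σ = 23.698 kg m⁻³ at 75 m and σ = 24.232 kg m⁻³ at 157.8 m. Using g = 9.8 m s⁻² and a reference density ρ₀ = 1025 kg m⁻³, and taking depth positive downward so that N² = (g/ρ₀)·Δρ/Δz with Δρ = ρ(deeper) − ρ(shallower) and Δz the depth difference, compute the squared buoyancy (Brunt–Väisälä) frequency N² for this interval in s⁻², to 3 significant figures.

6.17 × 10⁻⁵ s⁻²

Δρ = 1024.232 − 1023.698 = 0.534 kg m⁻³ over Δz = 157.8 − 75 = 82.8 m.
N² = (9.8/1025) × (0.534/82.8) = 6.1661 × 10⁻⁵ s⁻² ≈ 6.17 × 10⁻⁵ s⁻².
A positive N² confirms static stability across the interval.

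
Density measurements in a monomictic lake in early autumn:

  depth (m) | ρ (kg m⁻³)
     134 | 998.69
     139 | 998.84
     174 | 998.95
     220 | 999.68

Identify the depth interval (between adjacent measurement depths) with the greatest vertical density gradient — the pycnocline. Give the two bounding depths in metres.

134–139 m

Compute the density gradient over each adjacent pair:
  134–139 m: Δρ/Δz = 0.15/5 = 0.030 kg m⁻⁴
  139–174 m: Δρ/Δz = 0.11/35 = 3.1 × 10⁻³ kg m⁻⁴
  174–220 m: Δρ/Δz = 0.73/46 = 0.016 kg m⁻⁴
The largest gradient is in the 134–139 m interval — the pycnocline.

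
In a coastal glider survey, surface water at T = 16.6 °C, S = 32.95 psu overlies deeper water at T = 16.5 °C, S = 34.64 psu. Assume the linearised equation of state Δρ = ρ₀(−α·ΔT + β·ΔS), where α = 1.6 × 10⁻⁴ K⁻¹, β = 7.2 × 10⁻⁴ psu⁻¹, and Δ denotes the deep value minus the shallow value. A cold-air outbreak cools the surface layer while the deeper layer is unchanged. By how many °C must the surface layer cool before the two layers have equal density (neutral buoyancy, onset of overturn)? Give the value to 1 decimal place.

Neutral buoyancy requires Δρ = 0, i.e. −α(T_deep − T_surf′) + β(S_deep − S_surf) = 0.
T_surf′ = T_deep − (β/α)·ΔS = 16.5 − (7.2 × 10⁻⁴/1.6 × 10⁻⁴)·(+1.69) = 8.895 °C.
Cooling required: 16.6 − (8.895) = 7.705 °C.

7.7 °C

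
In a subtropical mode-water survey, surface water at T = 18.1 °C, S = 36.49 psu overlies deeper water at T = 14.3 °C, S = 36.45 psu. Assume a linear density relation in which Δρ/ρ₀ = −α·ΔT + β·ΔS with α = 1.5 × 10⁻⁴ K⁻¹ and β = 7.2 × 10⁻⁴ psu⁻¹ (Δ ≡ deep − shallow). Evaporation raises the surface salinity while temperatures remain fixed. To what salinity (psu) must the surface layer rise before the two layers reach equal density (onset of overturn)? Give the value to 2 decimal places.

Neutral buoyancy requires −α(T_deep − T_surf) + β(S_deep − S_surf′) = 0.
S_surf′ = S_deep − (α/β)·ΔT = 36.45 − (1.5 × 10⁻⁴/7.2 × 10⁻⁴)·(-3.8) = 37.2417 psu.
Increase required: 37.2417 − 36.49 = 0.7517 psu.

37.24 psu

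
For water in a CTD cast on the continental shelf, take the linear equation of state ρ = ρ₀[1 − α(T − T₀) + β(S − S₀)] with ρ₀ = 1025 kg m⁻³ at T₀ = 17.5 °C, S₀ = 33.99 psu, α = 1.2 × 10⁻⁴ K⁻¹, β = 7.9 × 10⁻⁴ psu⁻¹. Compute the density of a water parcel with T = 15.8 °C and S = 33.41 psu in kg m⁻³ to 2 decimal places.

1024.74 kg m⁻³

T − T₀ = -1.7 K, S − S₀ = -0.58 psu.
Bracket = 1 − α·(-1.7) + β·(-0.58) = 1 + (-2.542 × 10⁻⁴) = 0.9997458.
ρ = 1025 × 0.9997458 = 1024.74 kg m⁻³.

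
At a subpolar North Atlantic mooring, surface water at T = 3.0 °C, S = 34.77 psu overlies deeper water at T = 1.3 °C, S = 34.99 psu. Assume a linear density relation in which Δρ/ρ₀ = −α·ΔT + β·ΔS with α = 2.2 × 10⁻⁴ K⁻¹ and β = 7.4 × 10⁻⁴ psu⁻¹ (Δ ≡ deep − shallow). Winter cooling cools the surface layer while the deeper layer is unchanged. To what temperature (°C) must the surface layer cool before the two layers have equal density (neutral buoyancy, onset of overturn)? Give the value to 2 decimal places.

Neutral buoyancy requires Δρ = 0, i.e. −α(T_deep − T_surf′) + β(S_deep − S_surf) = 0.
T_surf′ = T_deep − (β/α)·ΔS = 1.3 − (7.4 × 10⁻⁴/2.2 × 10⁻⁴)·(+0.22) = 0.5600 °C.
Cooling required: 3.0 − (0.5600) = 2.4400 °C.

0.56 °C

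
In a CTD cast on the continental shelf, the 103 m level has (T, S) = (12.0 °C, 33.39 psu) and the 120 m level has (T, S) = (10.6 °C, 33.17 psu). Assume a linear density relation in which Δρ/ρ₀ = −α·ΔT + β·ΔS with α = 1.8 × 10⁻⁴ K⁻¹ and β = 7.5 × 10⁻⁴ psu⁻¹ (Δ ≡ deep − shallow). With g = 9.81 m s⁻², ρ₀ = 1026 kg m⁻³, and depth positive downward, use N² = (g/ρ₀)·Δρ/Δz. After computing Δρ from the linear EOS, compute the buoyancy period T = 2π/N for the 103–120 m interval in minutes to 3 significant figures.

ΔT = -1.4 K, ΔS = -0.22 psu (deep − shallow).
Δρ/ρ₀ = −αΔT + βΔS = 2.52 × 10⁻⁴ − 1.65 × 10⁻⁴ = 8.70 × 10⁻⁵, so Δρ ≈ 0.08926 kg m⁻³.
N² = (g/ρ₀)·Δρ/Δz = g·(Δρ/ρ₀)/Δz = 9.81 × 8.70 × 10⁻⁵ / 17 = 5.0204 × 10⁻⁵ s⁻².
N = √(5.0204 × 10⁻⁵) = 7.0855 × 10⁻³ rad s⁻¹ → T = 2π/N = 886.77 s = 14.780 min ≈ 14.8 min.

14.8 min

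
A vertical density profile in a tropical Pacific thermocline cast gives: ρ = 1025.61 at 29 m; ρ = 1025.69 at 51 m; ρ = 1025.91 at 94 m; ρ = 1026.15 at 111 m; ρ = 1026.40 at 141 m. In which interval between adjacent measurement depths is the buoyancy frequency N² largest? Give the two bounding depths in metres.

Compute the density gradient over each adjacent pair:
  29–51 m: Δρ/Δz = 0.08/22 = 3.6 × 10⁻³ kg m⁻⁴
  51–94 m: Δρ/Δz = 0.22/43 = 5.1 × 10⁻³ kg m⁻⁴
  94–111 m: Δρ/Δz = 0.24/17 = 0.014 kg m⁻⁴
  111–141 m: Δρ/Δz = 0.25/30 = 8.3 × 10⁻³ kg m⁻⁴
The largest gradient is in the 94–111 m interval — the pycnocline.

94–111 m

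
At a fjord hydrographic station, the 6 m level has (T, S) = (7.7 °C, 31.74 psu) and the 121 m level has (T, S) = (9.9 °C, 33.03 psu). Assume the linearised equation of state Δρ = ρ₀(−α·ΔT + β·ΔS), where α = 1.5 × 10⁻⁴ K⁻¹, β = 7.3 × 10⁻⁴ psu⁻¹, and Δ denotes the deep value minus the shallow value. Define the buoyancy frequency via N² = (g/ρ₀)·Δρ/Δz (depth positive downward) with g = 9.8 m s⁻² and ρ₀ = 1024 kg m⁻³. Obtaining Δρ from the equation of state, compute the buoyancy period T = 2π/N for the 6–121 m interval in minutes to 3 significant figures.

14.5 min

ΔT = +2.2 K, ΔS = +1.29 psu (deep − shallow).
Δρ/ρ₀ = −αΔT + βΔS = -3.30 × 10⁻⁴ + 9.417 × 10⁻⁴ = 6.117 × 10⁻⁴, so Δρ ≈ 0.6264 kg m⁻³.
N² = (g/ρ₀)·Δρ/Δz = g·(Δρ/ρ₀)/Δz = 9.8 × 6.117 × 10⁻⁴ / 115 = 5.2127 × 10⁻⁵ s⁻².
N = √(5.2127 × 10⁻⁵) = 7.2199 × 10⁻³ rad s⁻¹ → T = 2π/N = 870.26 s = 14.504 min ≈ 14.5 min.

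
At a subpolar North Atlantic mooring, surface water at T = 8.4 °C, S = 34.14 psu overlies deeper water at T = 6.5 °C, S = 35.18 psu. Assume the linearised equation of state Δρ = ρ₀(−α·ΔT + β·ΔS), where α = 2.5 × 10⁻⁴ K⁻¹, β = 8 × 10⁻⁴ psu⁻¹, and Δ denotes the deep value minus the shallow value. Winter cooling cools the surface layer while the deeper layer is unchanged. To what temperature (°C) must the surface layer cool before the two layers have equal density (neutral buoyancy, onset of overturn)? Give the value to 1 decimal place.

3.2 °C

Neutral buoyancy requires Δρ = 0, i.e. −α(T_deep − T_surf′) + β(S_deep − S_surf) = 0.
T_surf′ = T_deep − (β/α)·ΔS = 6.5 − (8 × 10⁻⁴/2.5 × 10⁻⁴)·(+1.04) = 3.172 °C.
Cooling required: 8.4 − (3.172) = 5.228 °C.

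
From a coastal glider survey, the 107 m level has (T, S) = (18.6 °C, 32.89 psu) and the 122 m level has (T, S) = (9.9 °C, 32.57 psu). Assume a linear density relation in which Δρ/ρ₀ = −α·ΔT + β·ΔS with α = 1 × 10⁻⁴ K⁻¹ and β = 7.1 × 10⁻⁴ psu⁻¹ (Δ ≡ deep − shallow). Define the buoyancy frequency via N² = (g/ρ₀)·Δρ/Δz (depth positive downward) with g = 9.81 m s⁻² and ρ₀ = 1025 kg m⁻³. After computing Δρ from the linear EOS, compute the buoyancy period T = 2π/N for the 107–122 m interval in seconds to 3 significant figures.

306 s

ΔT = -8.7 K, ΔS = -0.32 psu (deep − shallow).
Δρ/ρ₀ = −αΔT + βΔS = 8.70 × 10⁻⁴ − 2.272 × 10⁻⁴ = 6.428 × 10⁻⁴, so Δρ ≈ 0.6589 kg m⁻³.
N² = (g/ρ₀)·Δρ/Δz = g·(Δρ/ρ₀)/Δz = 9.81 × 6.428 × 10⁻⁴ / 15 = 4.2039 × 10⁻⁴ s⁻².
N = √(4.2039 × 10⁻⁴) = 0.020503 rad s⁻¹ → T = 2π/N = 306.45 s ≈ 306 s.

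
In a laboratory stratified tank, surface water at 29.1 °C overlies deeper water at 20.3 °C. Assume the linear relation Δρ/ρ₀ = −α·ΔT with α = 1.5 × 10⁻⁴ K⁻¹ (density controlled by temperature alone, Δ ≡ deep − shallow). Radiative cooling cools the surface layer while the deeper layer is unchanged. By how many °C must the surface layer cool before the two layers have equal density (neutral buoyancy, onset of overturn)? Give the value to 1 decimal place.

With temperature the only control, equal density requires T_surf′ = T_deep.
T_surf′ = 20.3 °C.
Cooling required: 29.1 − 20.3 = 8.8 °C.

8.8 °C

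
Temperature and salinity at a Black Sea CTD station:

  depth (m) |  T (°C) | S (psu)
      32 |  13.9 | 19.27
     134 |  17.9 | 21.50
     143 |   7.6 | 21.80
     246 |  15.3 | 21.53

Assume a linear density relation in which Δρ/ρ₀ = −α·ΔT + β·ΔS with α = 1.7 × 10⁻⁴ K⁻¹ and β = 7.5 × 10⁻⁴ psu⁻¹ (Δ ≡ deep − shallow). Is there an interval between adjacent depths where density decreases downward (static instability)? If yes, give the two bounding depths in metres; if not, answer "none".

143–246 m

Evaluate Δρ/ρ₀ = −αΔT + βΔS across each adjacent pair:
  32–134 m: −αΔT+βΔS = −(1.7 × 10⁻⁴)(+4.0)+(7.5 × 10⁻⁴)(+2.23) = 9.9 × 10⁻⁴ → stable
  134–143 m: −αΔT+βΔS = −(1.7 × 10⁻⁴)(-10.3)+(7.5 × 10⁻⁴)(+0.30) = 2.0 × 10⁻³ → stable
  143–246 m: −αΔT+βΔS = −(1.7 × 10⁻⁴)(+7.7)+(7.5 × 10⁻⁴)(-0.27) = -1.5 × 10⁻³ → UNSTABLE
The 143–246 m interval has Δρ < 0: lighter water underlies denser water.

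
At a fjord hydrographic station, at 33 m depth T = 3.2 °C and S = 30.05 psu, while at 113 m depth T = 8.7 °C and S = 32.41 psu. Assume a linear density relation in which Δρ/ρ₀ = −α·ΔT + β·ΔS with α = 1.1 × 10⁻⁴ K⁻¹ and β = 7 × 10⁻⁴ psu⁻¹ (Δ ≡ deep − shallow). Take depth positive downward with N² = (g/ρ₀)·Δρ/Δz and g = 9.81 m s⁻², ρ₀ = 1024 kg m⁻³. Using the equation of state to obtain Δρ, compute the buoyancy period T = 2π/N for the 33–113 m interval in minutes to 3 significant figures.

9.24 min

ΔT = +5.5 K, ΔS = +2.36 psu (deep − shallow).
Δρ/ρ₀ = −αΔT + βΔS = -6.05 × 10⁻⁴ + 1.652 × 10⁻³ = 1.047 × 10⁻³, so Δρ ≈ 1.072 kg m⁻³.
N² = (g/ρ₀)·Δρ/Δz = g·(Δρ/ρ₀)/Δz = 9.81 × 1.047 × 10⁻³ / 80 = 1.2839 × 10⁻⁴ s⁻².
N = √(1.2839 × 10⁻⁴) = 0.011331 rad s⁻¹ → T = 2π/N = 554.51 s = 9.2418 min ≈ 9.24 min.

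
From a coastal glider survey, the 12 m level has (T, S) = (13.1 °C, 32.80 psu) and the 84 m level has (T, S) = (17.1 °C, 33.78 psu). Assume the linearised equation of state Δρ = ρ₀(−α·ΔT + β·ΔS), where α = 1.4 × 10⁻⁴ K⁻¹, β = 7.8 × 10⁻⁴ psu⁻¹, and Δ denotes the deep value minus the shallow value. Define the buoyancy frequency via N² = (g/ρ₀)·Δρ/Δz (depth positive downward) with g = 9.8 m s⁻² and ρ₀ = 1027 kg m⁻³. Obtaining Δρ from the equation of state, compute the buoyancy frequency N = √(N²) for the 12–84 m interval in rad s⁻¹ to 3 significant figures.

5.27 × 10⁻³ rad s⁻¹

ΔT = +4.0 K, ΔS = +0.98 psu (deep − shallow).
Δρ/ρ₀ = −αΔT + βΔS = -5.60 × 10⁻⁴ + 7.644 × 10⁻⁴ = 2.044 × 10⁻⁴, so Δρ ≈ 0.2099 kg m⁻³.
N² = (g/ρ₀)·Δρ/Δz = g·(Δρ/ρ₀)/Δz = 9.8 × 2.044 × 10⁻⁴ / 72 = 2.7821 × 10⁻⁵ s⁻².
N = √(2.7821 × 10⁻⁵) = 5.2746 × 10⁻³ rad s⁻¹ ≈ 5.27 × 10⁻³ rad s⁻¹.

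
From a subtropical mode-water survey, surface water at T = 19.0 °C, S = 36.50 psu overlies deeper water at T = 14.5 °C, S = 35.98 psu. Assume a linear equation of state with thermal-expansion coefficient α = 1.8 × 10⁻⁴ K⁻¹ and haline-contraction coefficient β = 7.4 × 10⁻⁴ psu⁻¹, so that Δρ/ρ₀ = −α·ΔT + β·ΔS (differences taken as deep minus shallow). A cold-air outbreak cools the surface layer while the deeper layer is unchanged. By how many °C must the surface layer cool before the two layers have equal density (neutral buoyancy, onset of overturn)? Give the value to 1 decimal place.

Neutral buoyancy requires Δρ = 0, i.e. −α(T_deep − T_surf′) + β(S_deep − S_surf) = 0.
T_surf′ = T_deep − (β/α)·ΔS = 14.5 − (7.4 × 10⁻⁴/1.8 × 10⁻⁴)·(-0.52) = 16.638 °C.
Cooling required: 19.0 − (16.638) = 2.362 °C.

2.4 °C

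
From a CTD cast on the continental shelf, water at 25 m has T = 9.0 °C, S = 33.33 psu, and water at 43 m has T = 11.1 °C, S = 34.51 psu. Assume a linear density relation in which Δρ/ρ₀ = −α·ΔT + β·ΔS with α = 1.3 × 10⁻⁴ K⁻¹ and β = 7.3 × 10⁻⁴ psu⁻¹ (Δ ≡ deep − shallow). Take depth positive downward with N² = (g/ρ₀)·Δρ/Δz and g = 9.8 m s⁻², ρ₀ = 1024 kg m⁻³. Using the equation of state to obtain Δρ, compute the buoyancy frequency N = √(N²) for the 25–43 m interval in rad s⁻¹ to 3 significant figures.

0.0179 rad s⁻¹

ΔT = +2.1 K, ΔS = +1.18 psu (deep − shallow).
Δρ/ρ₀ = −αΔT + βΔS = -2.73 × 10⁻⁴ + 8.614 × 10⁻⁴ = 5.884 × 10⁻⁴, so Δρ ≈ 0.6025 kg m⁻³.
N² = (g/ρ₀)·Δρ/Δz = g·(Δρ/ρ₀)/Δz = 9.8 × 5.884 × 10⁻⁴ / 18 = 3.2035 × 10⁻⁴ s⁻².
N = √(3.2035 × 10⁻⁴) = 0.017898 rad s⁻¹ ≈ 0.0179 rad s⁻¹.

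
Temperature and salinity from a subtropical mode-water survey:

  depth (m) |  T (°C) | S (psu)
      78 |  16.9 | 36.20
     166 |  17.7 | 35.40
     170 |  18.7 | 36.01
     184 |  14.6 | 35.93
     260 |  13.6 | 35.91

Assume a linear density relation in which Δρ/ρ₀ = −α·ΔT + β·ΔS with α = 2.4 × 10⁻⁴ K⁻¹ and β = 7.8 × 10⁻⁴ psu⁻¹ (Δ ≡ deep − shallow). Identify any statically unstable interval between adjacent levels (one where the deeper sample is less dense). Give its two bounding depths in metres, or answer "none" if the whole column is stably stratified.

Evaluate Δρ/ρ₀ = −αΔT + βΔS across each adjacent pair:
  78–166 m: −αΔT+βΔS = −(2.4 × 10⁻⁴)(+0.8)+(7.8 × 10⁻⁴)(-0.80) = -8.2 × 10⁻⁴ → UNSTABLE
  166–170 m: −αΔT+βΔS = −(2.4 × 10⁻⁴)(+1.0)+(7.8 × 10⁻⁴)(+0.61) = 2.4 × 10⁻⁴ → stable
  170–184 m: −αΔT+βΔS = −(2.4 × 10⁻⁴)(-4.1)+(7.8 × 10⁻⁴)(-0.08) = 9.2 × 10⁻⁴ → stable
  184–260 m: −αΔT+βΔS = −(2.4 × 10⁻⁴)(-1.0)+(7.8 × 10⁻⁴)(-0.02) = 2.2 × 10⁻⁴ → stable
The 78–166 m interval has Δρ < 0: lighter water underlies denser water.

78–166 m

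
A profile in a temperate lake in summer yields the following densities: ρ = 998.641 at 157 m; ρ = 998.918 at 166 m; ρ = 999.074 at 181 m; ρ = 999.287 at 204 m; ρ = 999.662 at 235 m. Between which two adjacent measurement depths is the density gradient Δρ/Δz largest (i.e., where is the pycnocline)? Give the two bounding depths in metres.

157–166 m

Compute the density gradient over each adjacent pair:
  157–166 m: Δρ/Δz = 0.277/9 = 0.031 kg m⁻⁴
  166–181 m: Δρ/Δz = 0.156/15 = 0.010 kg m⁻⁴
  181–204 m: Δρ/Δz = 0.213/23 = 9.3 × 10⁻³ kg m⁻⁴
  204–235 m: Δρ/Δz = 0.375/31 = 0.012 kg m⁻⁴
The largest gradient is in the 157–166 m interval — the pycnocline.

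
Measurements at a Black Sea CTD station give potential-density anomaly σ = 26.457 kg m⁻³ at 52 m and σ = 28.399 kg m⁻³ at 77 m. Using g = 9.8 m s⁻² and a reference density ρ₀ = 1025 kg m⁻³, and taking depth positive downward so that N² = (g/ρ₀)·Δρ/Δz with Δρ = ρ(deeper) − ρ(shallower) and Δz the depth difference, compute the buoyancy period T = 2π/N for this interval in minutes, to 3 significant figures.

3.84 min

Δρ = 1028.399 − 1026.457 = 1.942 kg m⁻³ over Δz = 77 − 52 = 25 m.
N² = (9.8/1025) × (1.942/25) = 7.4270 × 10⁻⁴ s⁻².
N = √(7.4270 × 10⁻⁴) = 0.027253 rad s⁻¹, so T = 2π/N = 230.55 s = 3.8425 min ≈ 3.84 min.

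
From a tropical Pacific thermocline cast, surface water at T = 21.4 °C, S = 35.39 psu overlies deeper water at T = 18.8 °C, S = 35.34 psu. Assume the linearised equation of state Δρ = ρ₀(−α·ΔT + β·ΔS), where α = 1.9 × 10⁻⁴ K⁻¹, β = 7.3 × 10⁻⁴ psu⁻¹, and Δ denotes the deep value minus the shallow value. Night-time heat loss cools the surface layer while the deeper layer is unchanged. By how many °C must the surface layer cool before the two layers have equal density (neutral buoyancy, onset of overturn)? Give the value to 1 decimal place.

2.4 °C

Neutral buoyancy requires Δρ = 0, i.e. −α(T_deep − T_surf′) + β(S_deep − S_surf) = 0.
T_surf′ = T_deep − (β/α)·ΔS = 18.8 − (7.3 × 10⁻⁴/1.9 × 10⁻⁴)·(-0.05) = 18.992 °C.
Cooling required: 21.4 − (18.992) = 2.408 °C.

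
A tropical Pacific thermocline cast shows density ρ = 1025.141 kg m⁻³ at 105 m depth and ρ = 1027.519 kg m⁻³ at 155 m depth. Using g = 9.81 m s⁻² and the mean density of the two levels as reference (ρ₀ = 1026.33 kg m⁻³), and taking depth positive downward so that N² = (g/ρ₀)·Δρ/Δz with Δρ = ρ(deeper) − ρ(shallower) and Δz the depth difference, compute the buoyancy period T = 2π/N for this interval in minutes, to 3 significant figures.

Δρ = 1027.519 − 1025.141 = 2.378 kg m⁻³ over Δz = 155 − 105 = 50 m.
N² = (9.81/1026.33) × (2.378/50) = 4.5459 × 10⁻⁴ s⁻².
N = √(4.5459 × 10⁻⁴) = 0.021321 rad s⁻¹, so T = 2π/N = 294.69 s = 4.9115 min ≈ 4.91 min.
Since Δρ > 0 the layer is stably stratified.

4.91 min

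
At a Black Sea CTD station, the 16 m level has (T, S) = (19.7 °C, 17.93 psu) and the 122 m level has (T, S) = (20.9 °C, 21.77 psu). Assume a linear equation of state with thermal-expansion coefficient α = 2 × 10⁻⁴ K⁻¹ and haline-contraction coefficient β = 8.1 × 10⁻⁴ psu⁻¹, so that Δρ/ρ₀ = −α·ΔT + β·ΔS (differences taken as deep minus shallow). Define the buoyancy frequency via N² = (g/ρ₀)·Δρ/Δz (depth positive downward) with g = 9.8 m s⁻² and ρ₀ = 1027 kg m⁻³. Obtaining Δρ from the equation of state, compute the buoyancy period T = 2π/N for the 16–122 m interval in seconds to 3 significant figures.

386 s

ΔT = +1.2 K, ΔS = +3.84 psu (deep − shallow).
Δρ/ρ₀ = −αΔT + βΔS = -2.40 × 10⁻⁴ + 3.1104 × 10⁻³ = 2.8704 × 10⁻³, so Δρ ≈ 2.948 kg m⁻³.
N² = (g/ρ₀)·Δρ/Δz = g·(Δρ/ρ₀)/Δz = 9.8 × 2.8704 × 10⁻³ / 106 = 2.6538 × 10⁻⁴ s⁻².
N = √(2.6538 × 10⁻⁴) = 0.016290 rad s⁻¹ → T = 2π/N = 385.71 s ≈ 386 s.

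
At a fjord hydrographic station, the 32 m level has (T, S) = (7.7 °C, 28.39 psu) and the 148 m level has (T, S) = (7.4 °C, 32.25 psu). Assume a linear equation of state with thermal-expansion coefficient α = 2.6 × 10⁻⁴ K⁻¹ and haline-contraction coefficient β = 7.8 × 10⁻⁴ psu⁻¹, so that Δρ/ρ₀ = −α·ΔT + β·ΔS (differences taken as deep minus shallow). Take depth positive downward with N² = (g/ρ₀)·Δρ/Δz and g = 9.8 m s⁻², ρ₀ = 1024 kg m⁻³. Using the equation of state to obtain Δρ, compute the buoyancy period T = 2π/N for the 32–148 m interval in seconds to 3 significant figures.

389 s

ΔT = -0.3 K, ΔS = +3.86 psu (deep − shallow).
Δρ/ρ₀ = −αΔT + βΔS = 7.80 × 10⁻⁵ + 3.0108 × 10⁻³ = 3.0888 × 10⁻³, so Δρ ≈ 3.163 kg m⁻³.
N² = (g/ρ₀)·Δρ/Δz = g·(Δρ/ρ₀)/Δz = 9.8 × 3.0888 × 10⁻³ / 116 = 2.6095 × 10⁻⁴ s⁻².
N = √(2.6095 × 10⁻⁴) = 0.016154 rad s⁻¹ → T = 2π/N = 388.96 s ≈ 389 s.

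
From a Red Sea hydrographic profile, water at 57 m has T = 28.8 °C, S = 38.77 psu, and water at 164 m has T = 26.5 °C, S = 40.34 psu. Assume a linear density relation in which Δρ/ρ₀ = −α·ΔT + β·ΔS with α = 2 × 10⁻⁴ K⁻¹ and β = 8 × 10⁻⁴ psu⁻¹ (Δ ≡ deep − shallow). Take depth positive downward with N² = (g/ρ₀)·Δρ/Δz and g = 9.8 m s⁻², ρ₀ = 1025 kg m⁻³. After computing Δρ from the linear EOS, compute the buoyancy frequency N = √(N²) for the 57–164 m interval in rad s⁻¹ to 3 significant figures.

0.0125 rad s⁻¹

ΔT = -2.3 K, ΔS = +1.57 psu (deep − shallow).
Δρ/ρ₀ = −αΔT + βΔS = 4.60 × 10⁻⁴ + 1.256 × 10⁻³ = 1.716 × 10⁻³, so Δρ ≈ 1.759 kg m⁻³.
N² = (g/ρ₀)·Δρ/Δz = g·(Δρ/ρ₀)/Δz = 9.8 × 1.716 × 10⁻³ / 107 = 1.5717 × 10⁻⁴ s⁻².
N = √(1.5717 × 10⁻⁴) = 0.012537 rad s⁻¹ ≈ 0.0125 rad s⁻¹.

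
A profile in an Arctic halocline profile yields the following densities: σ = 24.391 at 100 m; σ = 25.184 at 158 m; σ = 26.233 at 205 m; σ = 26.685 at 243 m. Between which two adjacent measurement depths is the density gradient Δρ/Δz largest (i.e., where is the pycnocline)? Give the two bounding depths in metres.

Compute the density gradient over each adjacent pair:
  100–158 m: Δρ/Δz = 0.793/58 = 0.014 kg m⁻⁴
  158–205 m: Δρ/Δz = 1.049/47 = 0.022 kg m⁻⁴
  205–243 m: Δρ/Δz = 0.452/38 = 0.012 kg m⁻⁴
The largest gradient is in the 158–205 m interval — the pycnocline.

158–205 m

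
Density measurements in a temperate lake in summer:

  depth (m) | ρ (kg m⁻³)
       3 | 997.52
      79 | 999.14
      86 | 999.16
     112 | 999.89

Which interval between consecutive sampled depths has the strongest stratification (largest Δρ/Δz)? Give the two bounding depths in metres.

86–112 m

Compute the density gradient over each adjacent pair:
  3–79 m: Δρ/Δz = 1.62/76 = 0.021 kg m⁻⁴
  79–86 m: Δρ/Δz = 0.02/7 = 2.9 × 10⁻³ kg m⁻⁴
  86–112 m: Δρ/Δz = 0.73/26 = 0.028 kg m⁻⁴
The largest gradient is in the 86–112 m interval — the pycnocline.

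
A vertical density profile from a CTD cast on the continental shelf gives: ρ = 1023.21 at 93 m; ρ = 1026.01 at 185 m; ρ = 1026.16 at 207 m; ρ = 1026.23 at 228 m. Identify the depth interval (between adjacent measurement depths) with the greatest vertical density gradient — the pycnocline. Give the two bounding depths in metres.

Compute the density gradient over each adjacent pair:
  93–185 m: Δρ/Δz = 2.80/92 = 0.030 kg m⁻⁴
  185–207 m: Δρ/Δz = 0.15/22 = 6.8 × 10⁻³ kg m⁻⁴
  207–228 m: Δρ/Δz = 0.07/21 = 3.3 × 10⁻³ kg m⁻⁴
The largest gradient is in the 93–185 m interval — the pycnocline.

93–185 m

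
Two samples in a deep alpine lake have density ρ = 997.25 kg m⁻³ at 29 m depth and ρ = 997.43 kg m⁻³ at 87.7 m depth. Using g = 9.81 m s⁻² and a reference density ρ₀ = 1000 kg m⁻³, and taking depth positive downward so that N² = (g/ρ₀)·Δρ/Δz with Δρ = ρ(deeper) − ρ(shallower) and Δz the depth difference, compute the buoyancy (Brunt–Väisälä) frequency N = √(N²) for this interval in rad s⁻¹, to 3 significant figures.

Δρ = 997.43 − 997.25 = 0.18 kg m⁻³ over Δz = 87.7 − 29 = 58.7 m.
N² = (9.81/1000) × (0.18/58.7) = 3.0082 × 10⁻⁵ s⁻².
N = √(3.0082 × 10⁻⁵) = 5.4847 × 10⁻³ rad s⁻¹ ≈ 5.48 × 10⁻³ rad s⁻¹.
A positive N² confirms static stability across the interval.

5.48 × 10⁻³ rad s⁻¹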